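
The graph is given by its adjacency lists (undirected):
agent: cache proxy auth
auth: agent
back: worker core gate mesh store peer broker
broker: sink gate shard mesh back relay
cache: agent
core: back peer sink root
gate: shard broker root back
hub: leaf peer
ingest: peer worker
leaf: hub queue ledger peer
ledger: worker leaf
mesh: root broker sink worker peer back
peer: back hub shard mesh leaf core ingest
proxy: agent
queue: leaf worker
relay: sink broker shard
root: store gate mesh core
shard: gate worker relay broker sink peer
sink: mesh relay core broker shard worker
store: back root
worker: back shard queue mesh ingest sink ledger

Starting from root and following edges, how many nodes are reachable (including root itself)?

BFS from root visits: root, store, mesh, gate, core, back, worker, sink, peer, broker, shard, queue, ledger, ingest, relay, leaf, hub
Reachable nodes: 17 of 21 total.

17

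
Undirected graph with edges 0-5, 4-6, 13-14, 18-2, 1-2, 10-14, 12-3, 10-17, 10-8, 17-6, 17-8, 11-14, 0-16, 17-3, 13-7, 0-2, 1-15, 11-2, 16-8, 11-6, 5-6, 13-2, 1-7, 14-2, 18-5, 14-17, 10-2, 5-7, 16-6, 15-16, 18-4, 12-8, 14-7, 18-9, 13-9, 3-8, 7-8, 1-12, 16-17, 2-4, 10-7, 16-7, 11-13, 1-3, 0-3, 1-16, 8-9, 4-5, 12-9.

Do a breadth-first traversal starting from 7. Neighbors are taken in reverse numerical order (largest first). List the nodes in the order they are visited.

Visit 7; enqueue 16, 14, 13, 10, 8, 5, 1 → queue [16, 14, 13, 10, 8, 5, 1]
Visit 16; enqueue 17, 15, 6, 0 → queue [14, 13, 10, 8, 5, 1, 17, 15, 6, 0]
Visit 14; enqueue 11, 2 → queue [13, 10, 8, 5, 1, 17, 15, 6, 0, 11, 2]
Visit 13; enqueue 9 → queue [10, 8, 5, 1, 17, 15, 6, 0, 11, 2, 9]
Visit 10 → queue [8, 5, 1, 17, 15, 6, 0, 11, 2, 9]
Visit 8; enqueue 12, 3 → queue [5, 1, 17, 15, 6, 0, 11, 2, 9, 12, 3]
Visit 5; enqueue 18, 4 → queue [1, 17, 15, 6, 0, 11, 2, 9, 12, 3, 18, 4]
Visit 1 → queue [17, 15, 6, 0, 11, 2, 9, 12, 3, 18, 4]
Visit 17 → queue [15, 6, 0, 11, 2, 9, 12, 3, 18, 4]
Visit 15 → queue [6, 0, 11, 2, 9, 12, 3, 18, 4]
Visit 6 → queue [0, 11, 2, 9, 12, 3, 18, 4]
Visit 0 → queue [11, 2, 9, 12, 3, 18, 4]
Visit 11 → queue [2, 9, 12, 3, 18, 4]
Visit 2 → queue [9, 12, 3, 18, 4]
Visit 9 → queue [12, 3, 18, 4]
Visit 12 → queue [3, 18, 4]
Visit 3 → queue [18, 4]
Visit 18 → queue [4]
Visit 4 → queue []

7 -> 16 -> 14 -> 13 -> 10 -> 8 -> 5 -> 1 -> 17 -> 15 -> 6 -> 0 -> 11 -> 2 -> 9 -> 12 -> 3 -> 18 -> 4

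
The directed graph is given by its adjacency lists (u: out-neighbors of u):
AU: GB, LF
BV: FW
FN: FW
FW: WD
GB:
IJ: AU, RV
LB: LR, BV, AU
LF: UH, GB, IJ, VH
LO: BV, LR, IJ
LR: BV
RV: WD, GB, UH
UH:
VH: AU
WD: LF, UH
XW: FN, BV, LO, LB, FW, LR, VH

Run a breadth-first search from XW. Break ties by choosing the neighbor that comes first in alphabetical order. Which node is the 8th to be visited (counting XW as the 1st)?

VH

Visit XW; enqueue BV, FN, FW, LB, LO, LR, VH → queue [BV, FN, FW, LB, LO, LR, VH]
Visit BV → queue [FN, FW, LB, LO, LR, VH]
Visit FN → queue [FW, LB, LO, LR, VH]
Visit FW; enqueue WD → queue [LB, LO, LR, VH, WD]
Visit LB; enqueue AU → queue [LO, LR, VH, WD, AU]
Visit LO; enqueue IJ → queue [LR, VH, WD, AU, IJ]
Visit LR → queue [VH, WD, AU, IJ]
Visit VH → queue [WD, AU, IJ]
Visit WD; enqueue LF, UH → queue [AU, IJ, LF, UH]
Visit AU; enqueue GB → queue [IJ, LF, UH, GB]
Visit IJ; enqueue RV → queue [LF, UH, GB, RV]
Visit LF → queue [UH, GB, RV]
Visit UH → queue [GB, RV]
Visit GB → queue [RV]
Visit RV → queue []

Visit order: XW, BV, FN, FW, LB, LO, LR, VH, WD, AU, IJ, LF, UH, GB, RV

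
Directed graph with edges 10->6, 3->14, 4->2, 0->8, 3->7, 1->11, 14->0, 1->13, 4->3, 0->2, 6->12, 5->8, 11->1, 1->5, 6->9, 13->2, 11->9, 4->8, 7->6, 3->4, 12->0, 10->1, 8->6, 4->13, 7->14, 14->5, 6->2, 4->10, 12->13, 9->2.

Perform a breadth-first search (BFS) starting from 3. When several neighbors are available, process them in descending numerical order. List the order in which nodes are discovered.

Visit 3; enqueue 14, 7, 4 → queue [14, 7, 4]
Visit 14; enqueue 5, 0 → queue [7, 4, 5, 0]
Visit 7; enqueue 6 → queue [4, 5, 0, 6]
Visit 4; enqueue 13, 10, 8, 2 → queue [5, 0, 6, 13, 10, 8, 2]
Visit 5 → queue [0, 6, 13, 10, 8, 2]
Visit 0 → queue [6, 13, 10, 8, 2]
Visit 6; enqueue 12, 9 → queue [13, 10, 8, 2, 12, 9]
Visit 13 → queue [10, 8, 2, 12, 9]
Visit 10; enqueue 1 → queue [8, 2, 12, 9, 1]
Visit 8 → queue [2, 12, 9, 1]
Visit 2 → queue [12, 9, 1]
Visit 12 → queue [9, 1]
Visit 9 → queue [1]
Visit 1; enqueue 11 → queue [11]
Visit 11 → queue []

3 → 14 → 7 → 4 → 5 → 0 → 6 → 13 → 10 → 8 → 2 → 12 → 9 → 1 → 11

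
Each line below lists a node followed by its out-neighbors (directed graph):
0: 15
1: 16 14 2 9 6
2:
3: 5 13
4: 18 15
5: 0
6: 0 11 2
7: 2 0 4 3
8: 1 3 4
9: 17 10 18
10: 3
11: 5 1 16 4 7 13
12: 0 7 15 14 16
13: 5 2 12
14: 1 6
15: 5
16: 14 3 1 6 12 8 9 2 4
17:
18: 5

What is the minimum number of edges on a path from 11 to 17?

Level 0: 11
Level 1: 1, 4, 5, 7, 13, 16
Level 2: 0, 2, 3, 6, 8, 9, 12, 14, 15, 18
Level 3: 10, 17
17 first appears at level 3.

3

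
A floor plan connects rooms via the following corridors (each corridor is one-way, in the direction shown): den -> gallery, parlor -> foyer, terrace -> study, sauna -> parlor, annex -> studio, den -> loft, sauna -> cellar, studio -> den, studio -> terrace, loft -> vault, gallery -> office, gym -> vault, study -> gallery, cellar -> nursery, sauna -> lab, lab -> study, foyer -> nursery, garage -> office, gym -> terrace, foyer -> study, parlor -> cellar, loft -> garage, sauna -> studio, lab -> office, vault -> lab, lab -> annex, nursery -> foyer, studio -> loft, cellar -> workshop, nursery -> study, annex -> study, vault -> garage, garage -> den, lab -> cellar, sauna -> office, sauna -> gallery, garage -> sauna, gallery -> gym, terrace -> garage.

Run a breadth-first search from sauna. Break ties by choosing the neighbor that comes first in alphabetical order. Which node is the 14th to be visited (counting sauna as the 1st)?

den

Visit sauna; enqueue cellar, gallery, lab, office, parlor, studio → queue [cellar, gallery, lab, office, parlor, studio]
Visit cellar; enqueue nursery, workshop → queue [gallery, lab, office, parlor, studio, nursery, workshop]
Visit gallery; enqueue gym → queue [lab, office, parlor, studio, nursery, workshop, gym]
Visit lab; enqueue annex, study → queue [office, parlor, studio, nursery, workshop, gym, annex, study]
Visit office → queue [parlor, studio, nursery, workshop, gym, annex, study]
Visit parlor; enqueue foyer → queue [studio, nursery, workshop, gym, annex, study, foyer]
Visit studio; enqueue den, loft, terrace → queue [nursery, workshop, gym, annex, study, foyer, den, loft, terrace]
Visit nursery → queue [workshop, gym, annex, study, foyer, den, loft, terrace]
Visit workshop → queue [gym, annex, study, foyer, den, loft, terrace]
Visit gym; enqueue vault → queue [annex, study, foyer, den, loft, terrace, vault]
Visit annex → queue [study, foyer, den, loft, terrace, vault]
Visit study → queue [foyer, den, loft, terrace, vault]
Visit foyer → queue [den, loft, terrace, vault]
Visit den → queue [loft, terrace, vault]
Visit loft; enqueue garage → queue [terrace, vault, garage]
Visit terrace → queue [vault, garage]
Visit vault → queue [garage]
Visit garage → queue []

Visit order: sauna, cellar, gallery, lab, office, parlor, studio, nursery, workshop, gym, annex, study, foyer, den, loft, terrace, vault, garage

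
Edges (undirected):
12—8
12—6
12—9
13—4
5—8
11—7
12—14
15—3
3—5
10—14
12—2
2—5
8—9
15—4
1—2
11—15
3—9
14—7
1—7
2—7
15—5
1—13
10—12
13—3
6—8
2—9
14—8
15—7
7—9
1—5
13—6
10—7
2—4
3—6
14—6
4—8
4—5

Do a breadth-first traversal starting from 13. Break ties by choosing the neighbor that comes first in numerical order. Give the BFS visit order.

13 1 3 4 6 2 5 7 9 15 8 12 14 10 11

Visit 13; enqueue 1, 3, 4, 6 → queue [1, 3, 4, 6]
Visit 1; enqueue 2, 5, 7 → queue [3, 4, 6, 2, 5, 7]
Visit 3; enqueue 9, 15 → queue [4, 6, 2, 5, 7, 9, 15]
Visit 4; enqueue 8 → queue [6, 2, 5, 7, 9, 15, 8]
Visit 6; enqueue 12, 14 → queue [2, 5, 7, 9, 15, 8, 12, 14]
Visit 2 → queue [5, 7, 9, 15, 8, 12, 14]
Visit 5 → queue [7, 9, 15, 8, 12, 14]
Visit 7; enqueue 10, 11 → queue [9, 15, 8, 12, 14, 10, 11]
Visit 9 → queue [15, 8, 12, 14, 10, 11]
Visit 15 → queue [8, 12, 14, 10, 11]
Visit 8 → queue [12, 14, 10, 11]
Visit 12 → queue [14, 10, 11]
Visit 14 → queue [10, 11]
Visit 10 → queue [11]
Visit 11 → queue []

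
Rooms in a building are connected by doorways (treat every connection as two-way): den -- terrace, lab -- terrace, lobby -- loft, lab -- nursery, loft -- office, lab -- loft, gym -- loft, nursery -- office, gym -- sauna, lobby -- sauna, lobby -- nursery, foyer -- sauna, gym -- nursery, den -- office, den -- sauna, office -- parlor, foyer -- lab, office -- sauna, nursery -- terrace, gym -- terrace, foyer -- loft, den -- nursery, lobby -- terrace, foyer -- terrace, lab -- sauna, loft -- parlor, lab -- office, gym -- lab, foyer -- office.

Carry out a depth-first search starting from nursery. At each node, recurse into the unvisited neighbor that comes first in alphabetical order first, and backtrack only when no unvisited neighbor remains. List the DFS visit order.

nursery den office foyer lab gym loft lobby sauna terrace parlor

Visit nursery
nursery → den
den → office
office → foyer
foyer → lab
lab → gym
gym → loft
loft → lobby
lobby → sauna
lobby → terrace
loft → parlor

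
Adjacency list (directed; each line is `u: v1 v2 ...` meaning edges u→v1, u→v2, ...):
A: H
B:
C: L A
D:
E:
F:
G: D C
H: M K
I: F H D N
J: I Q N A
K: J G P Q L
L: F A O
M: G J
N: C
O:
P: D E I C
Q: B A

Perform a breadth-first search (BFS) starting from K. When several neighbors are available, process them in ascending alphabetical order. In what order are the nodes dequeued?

K G J L P Q C D A I N F O E B H M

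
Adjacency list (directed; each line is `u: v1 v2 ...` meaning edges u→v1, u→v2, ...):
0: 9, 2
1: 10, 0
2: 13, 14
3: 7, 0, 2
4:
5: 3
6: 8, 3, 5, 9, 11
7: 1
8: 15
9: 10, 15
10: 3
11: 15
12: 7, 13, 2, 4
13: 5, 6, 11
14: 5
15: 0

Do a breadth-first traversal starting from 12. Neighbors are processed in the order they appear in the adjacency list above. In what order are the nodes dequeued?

12, 7, 13, 2, 4, 1, 5, 6, 11, 14, 10, 0, 3, 8, 9, 15

Visit 12; enqueue 7, 13, 2, 4 → queue [7, 13, 2, 4]
Visit 7; enqueue 1 → queue [13, 2, 4, 1]
Visit 13; enqueue 5, 6, 11 → queue [2, 4, 1, 5, 6, 11]
Visit 2; enqueue 14 → queue [4, 1, 5, 6, 11, 14]
Visit 4 → queue [1, 5, 6, 11, 14]
Visit 1; enqueue 10, 0 → queue [5, 6, 11, 14, 10, 0]
Visit 5; enqueue 3 → queue [6, 11, 14, 10, 0, 3]
Visit 6; enqueue 8, 9 → queue [11, 14, 10, 0, 3, 8, 9]
Visit 11; enqueue 15 → queue [14, 10, 0, 3, 8, 9, 15]
Visit 14 → queue [10, 0, 3, 8, 9, 15]
Visit 10 → queue [0, 3, 8, 9, 15]
Visit 0 → queue [3, 8, 9, 15]
Visit 3 → queue [8, 9, 15]
Visit 8 → queue [9, 15]
Visit 9 → queue [15]
Visit 15 → queue []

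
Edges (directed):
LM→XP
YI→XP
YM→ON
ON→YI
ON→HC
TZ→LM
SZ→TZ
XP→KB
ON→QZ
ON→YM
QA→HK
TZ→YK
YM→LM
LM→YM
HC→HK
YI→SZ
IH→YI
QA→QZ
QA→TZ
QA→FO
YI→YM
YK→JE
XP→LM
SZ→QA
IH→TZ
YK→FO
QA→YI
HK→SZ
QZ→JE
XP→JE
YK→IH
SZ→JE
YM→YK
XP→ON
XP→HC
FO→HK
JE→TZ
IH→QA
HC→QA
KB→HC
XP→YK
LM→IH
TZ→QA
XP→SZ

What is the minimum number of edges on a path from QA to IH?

3

Level 0: QA
Level 1: FO, HK, QZ, TZ, YI
Level 2: JE, LM, SZ, XP, YK, YM
Level 3: HC, IH, KB, ON
IH first appears at level 3.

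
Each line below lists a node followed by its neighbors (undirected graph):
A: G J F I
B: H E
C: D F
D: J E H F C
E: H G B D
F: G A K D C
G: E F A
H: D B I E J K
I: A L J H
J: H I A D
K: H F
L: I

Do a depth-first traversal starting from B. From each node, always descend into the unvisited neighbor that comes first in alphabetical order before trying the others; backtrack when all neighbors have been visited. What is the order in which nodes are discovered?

B, E, D, C, F, A, G, I, H, J, K, L

Visit B
B → E
E → D
D → C
C → F
F → A
A → G
A → I
I → H
H → J
H → K
I → L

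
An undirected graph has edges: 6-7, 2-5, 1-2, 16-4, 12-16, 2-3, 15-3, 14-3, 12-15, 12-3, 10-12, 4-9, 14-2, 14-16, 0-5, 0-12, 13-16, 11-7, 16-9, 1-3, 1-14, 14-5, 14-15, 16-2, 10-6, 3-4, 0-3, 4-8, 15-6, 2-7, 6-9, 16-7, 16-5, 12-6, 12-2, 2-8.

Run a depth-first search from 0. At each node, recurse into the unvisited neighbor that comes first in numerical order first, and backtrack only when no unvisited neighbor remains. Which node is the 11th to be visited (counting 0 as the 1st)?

16

Visit 0
0 → 3
3 → 1
1 → 2
2 → 5
5 → 14
14 → 15
15 → 6
6 → 7
7 → 11
7 → 16
16 → 4
4 → 8
4 → 9
16 → 12
12 → 10
16 → 13

Visit order: 0, 3, 1, 2, 5, 14, 15, 6, 7, 11, 16, 4, 8, 9, 12, 10, 13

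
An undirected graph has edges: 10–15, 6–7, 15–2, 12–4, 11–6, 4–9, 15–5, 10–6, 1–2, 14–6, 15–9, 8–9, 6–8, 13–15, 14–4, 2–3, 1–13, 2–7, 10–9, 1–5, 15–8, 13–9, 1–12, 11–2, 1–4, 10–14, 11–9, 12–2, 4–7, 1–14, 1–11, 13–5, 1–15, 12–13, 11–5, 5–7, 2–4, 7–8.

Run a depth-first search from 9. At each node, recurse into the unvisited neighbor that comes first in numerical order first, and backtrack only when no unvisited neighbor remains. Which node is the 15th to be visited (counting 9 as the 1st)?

12

Visit 9
9 → 4
4 → 1
1 → 2
2 → 3
2 → 7
7 → 5
5 → 11
11 → 6
6 → 8
8 → 15
15 → 10
10 → 14
15 → 13
13 → 12

Visit order: 9, 4, 1, 2, 3, 7, 5, 11, 6, 8, 15, 10, 14, 13, 12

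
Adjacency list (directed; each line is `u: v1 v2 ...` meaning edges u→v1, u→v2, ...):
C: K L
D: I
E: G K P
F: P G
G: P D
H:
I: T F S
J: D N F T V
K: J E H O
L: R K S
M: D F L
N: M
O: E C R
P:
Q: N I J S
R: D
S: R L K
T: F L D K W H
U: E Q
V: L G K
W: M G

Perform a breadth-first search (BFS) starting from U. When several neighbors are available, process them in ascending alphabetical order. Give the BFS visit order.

Visit U; enqueue E, Q → queue [E, Q]
Visit E; enqueue G, K, P → queue [Q, G, K, P]
Visit Q; enqueue I, J, N, S → queue [G, K, P, I, J, N, S]
Visit G; enqueue D → queue [K, P, I, J, N, S, D]
Visit K; enqueue H, O → queue [P, I, J, N, S, D, H, O]
Visit P → queue [I, J, N, S, D, H, O]
Visit I; enqueue F, T → queue [J, N, S, D, H, O, F, T]
Visit J; enqueue V → queue [N, S, D, H, O, F, T, V]
Visit N; enqueue M → queue [S, D, H, O, F, T, V, M]
Visit S; enqueue L, R → queue [D, H, O, F, T, V, M, L, R]
Visit D → queue [H, O, F, T, V, M, L, R]
Visit H → queue [O, F, T, V, M, L, R]
Visit O; enqueue C → queue [F, T, V, M, L, R, C]
Visit F → queue [T, V, M, L, R, C]
Visit T; enqueue W → queue [V, M, L, R, C, W]
Visit V → queue [M, L, R, C, W]
Visit M → queue [L, R, C, W]
Visit L → queue [R, C, W]
Visit R → queue [C, W]
Visit C → queue [W]
Visit W → queue []

U -> E -> Q -> G -> K -> P -> I -> J -> N -> S -> D -> H -> O -> F -> T -> V -> M -> L -> R -> C -> W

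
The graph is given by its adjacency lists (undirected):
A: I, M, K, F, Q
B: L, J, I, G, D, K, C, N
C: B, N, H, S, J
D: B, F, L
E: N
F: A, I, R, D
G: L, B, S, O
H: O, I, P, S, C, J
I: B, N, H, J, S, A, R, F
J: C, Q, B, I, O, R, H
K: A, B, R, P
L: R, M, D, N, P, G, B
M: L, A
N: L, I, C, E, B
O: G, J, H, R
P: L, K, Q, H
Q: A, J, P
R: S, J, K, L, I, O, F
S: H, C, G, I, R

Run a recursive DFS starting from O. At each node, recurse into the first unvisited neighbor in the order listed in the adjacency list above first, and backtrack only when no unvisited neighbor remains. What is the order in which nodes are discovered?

O, G, L, R, S, H, I, B, J, C, N, E, Q, A, M, K, P, F, D

Visit O
O → G
G → L
L → R
R → S
S → H
H → I
I → B
B → J
J → C
C → N
N → E
J → Q
Q → A
A → M
A → K
K → P
A → F
F → D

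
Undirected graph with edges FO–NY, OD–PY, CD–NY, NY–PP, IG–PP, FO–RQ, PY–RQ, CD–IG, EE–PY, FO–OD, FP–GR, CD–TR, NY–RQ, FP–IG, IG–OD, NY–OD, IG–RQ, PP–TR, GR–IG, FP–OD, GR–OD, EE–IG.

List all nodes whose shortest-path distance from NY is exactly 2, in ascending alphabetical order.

FP, GR, IG, PY, TR

Level 0: NY
Level 1: CD, FO, OD, PP, RQ
Level 2: FP, GR, IG, PY, TR
Level 3: EE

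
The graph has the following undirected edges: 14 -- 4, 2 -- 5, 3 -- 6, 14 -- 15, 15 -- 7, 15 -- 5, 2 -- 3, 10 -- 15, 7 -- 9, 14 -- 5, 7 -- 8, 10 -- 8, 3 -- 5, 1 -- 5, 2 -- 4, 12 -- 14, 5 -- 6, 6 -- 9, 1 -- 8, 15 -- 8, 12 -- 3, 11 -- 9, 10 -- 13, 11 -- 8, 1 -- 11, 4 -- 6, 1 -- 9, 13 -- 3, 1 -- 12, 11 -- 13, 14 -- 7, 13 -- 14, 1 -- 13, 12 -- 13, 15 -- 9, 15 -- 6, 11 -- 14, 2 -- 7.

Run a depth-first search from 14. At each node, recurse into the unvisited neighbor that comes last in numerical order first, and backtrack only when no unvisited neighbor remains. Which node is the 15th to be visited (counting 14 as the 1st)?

4

Visit 14
14 → 15
15 → 10
10 → 13
13 → 12
12 → 3
3 → 6
6 → 9
9 → 11
11 → 8
8 → 7
7 → 2
2 → 5
5 → 1
2 → 4

Visit order: 14, 15, 10, 13, 12, 3, 6, 9, 11, 8, 7, 2, 5, 1, 4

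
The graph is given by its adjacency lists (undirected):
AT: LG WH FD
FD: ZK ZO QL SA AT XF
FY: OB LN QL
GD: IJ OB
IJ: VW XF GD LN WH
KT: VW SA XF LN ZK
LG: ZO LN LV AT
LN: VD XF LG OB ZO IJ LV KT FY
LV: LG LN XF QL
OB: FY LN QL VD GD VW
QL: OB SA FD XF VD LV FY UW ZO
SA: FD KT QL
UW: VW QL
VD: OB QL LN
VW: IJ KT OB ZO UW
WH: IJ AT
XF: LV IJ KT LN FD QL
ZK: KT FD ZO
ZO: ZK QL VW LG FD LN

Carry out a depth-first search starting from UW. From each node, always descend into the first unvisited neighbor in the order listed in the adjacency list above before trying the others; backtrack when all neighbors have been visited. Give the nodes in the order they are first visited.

UW VW IJ XF LV LG ZO ZK KT SA FD QL OB FY LN VD GD AT WH

Visit UW
UW → VW
VW → IJ
IJ → XF
XF → LV
LV → LG
LG → ZO
ZO → ZK
ZK → KT
KT → SA
SA → FD
FD → QL
QL → OB
OB → FY
FY → LN
LN → VD
OB → GD
FD → AT
AT → WH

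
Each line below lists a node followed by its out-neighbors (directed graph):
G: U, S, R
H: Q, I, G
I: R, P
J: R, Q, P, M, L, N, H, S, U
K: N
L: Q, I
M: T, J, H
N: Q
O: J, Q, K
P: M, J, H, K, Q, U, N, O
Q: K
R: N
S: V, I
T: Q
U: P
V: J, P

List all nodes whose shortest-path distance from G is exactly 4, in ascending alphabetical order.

Level 0: G
Level 1: R, S, U
Level 2: I, N, P, V
Level 3: H, J, K, M, O, Q
Level 4: L, T

L, T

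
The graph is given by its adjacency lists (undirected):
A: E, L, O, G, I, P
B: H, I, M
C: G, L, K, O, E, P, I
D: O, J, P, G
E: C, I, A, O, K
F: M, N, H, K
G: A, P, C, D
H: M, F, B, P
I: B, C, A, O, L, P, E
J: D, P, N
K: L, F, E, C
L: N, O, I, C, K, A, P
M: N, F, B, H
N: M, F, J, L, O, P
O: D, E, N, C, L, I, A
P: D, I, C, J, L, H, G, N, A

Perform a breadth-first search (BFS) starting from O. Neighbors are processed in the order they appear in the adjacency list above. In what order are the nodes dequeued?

O, D, E, N, C, L, I, A, J, P, G, K, M, F, B, H

Visit O; enqueue D, E, N, C, L, I, A → queue [D, E, N, C, L, I, A]
Visit D; enqueue J, P, G → queue [E, N, C, L, I, A, J, P, G]
Visit E; enqueue K → queue [N, C, L, I, A, J, P, G, K]
Visit N; enqueue M, F → queue [C, L, I, A, J, P, G, K, M, F]
Visit C → queue [L, I, A, J, P, G, K, M, F]
Visit L → queue [I, A, J, P, G, K, M, F]
Visit I; enqueue B → queue [A, J, P, G, K, M, F, B]
Visit A → queue [J, P, G, K, M, F, B]
Visit J → queue [P, G, K, M, F, B]
Visit P; enqueue H → queue [G, K, M, F, B, H]
Visit G → queue [K, M, F, B, H]
Visit K → queue [M, F, B, H]
Visit M → queue [F, B, H]
Visit F → queue [B, H]
Visit B → queue [H]
Visit H → queue []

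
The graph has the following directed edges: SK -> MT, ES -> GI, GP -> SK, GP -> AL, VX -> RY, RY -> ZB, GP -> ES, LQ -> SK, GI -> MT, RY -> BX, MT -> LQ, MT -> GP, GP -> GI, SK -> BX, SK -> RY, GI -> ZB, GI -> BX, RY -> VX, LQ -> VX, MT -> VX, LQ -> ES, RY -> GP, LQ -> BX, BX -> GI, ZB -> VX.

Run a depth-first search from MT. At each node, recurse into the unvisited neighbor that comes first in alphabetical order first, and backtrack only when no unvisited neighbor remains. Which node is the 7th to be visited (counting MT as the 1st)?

Visit MT
MT → GP
GP → AL
GP → ES
ES → GI
GI → BX
GI → ZB
ZB → VX
VX → RY
GP → SK
MT → LQ

Visit order: MT, GP, AL, ES, GI, BX, ZB, VX, RY, SK, LQ

ZB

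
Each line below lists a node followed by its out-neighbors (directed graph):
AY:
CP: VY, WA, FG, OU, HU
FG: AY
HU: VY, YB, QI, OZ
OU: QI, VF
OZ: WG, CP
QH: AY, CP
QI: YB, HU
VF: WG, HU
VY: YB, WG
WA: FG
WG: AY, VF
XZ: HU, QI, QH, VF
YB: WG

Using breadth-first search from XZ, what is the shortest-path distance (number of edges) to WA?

Level 0: XZ
Level 1: HU, QH, QI, VF
Level 2: AY, CP, OZ, VY, WG, YB
Level 3: FG, OU, WA
WA first appears at level 3.

3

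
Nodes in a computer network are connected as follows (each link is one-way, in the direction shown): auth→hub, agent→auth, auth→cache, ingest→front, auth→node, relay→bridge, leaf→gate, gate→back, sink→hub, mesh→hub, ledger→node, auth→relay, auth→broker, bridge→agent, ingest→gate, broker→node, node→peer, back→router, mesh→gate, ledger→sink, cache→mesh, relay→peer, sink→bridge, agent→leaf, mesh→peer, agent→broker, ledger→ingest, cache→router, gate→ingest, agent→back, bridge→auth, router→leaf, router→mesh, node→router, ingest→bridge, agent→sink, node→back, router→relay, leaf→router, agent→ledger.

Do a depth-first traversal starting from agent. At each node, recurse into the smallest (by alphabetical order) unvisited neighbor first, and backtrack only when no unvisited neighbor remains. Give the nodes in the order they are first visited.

agent, auth, broker, node, back, router, leaf, gate, ingest, bridge, front, mesh, hub, peer, relay, cache, ledger, sink

Visit agent
agent → auth
auth → broker
broker → node
node → back
back → router
router → leaf
leaf → gate
gate → ingest
ingest → bridge
ingest → front
router → mesh
mesh → hub
mesh → peer
router → relay
auth → cache
agent → ledger
ledger → sink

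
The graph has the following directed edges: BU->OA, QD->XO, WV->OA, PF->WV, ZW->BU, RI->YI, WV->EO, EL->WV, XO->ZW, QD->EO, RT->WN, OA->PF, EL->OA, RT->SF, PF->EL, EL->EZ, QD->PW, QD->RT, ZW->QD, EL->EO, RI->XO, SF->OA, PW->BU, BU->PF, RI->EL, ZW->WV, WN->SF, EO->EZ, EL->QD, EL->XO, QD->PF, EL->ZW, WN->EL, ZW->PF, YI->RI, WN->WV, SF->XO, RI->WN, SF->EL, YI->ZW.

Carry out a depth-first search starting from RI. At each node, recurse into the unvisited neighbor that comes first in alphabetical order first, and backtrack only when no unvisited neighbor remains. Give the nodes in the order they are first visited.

Visit RI
RI → EL
EL → EO
EO → EZ
EL → OA
OA → PF
PF → WV
EL → QD
QD → PW
PW → BU
QD → RT
RT → SF
SF → XO
XO → ZW
RT → WN
RI → YI

RI -> EL -> EO -> EZ -> OA -> PF -> WV -> QD -> PW -> BU -> RT -> SF -> XO -> ZW -> WN -> YI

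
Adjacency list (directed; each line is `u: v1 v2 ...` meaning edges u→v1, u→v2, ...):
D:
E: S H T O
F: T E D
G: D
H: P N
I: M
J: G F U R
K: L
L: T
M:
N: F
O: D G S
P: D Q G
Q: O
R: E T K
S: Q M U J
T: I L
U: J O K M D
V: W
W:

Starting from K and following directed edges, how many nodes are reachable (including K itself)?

BFS from K visits: K, L, T, I, M
Reachable nodes: 5 of 20 total.

5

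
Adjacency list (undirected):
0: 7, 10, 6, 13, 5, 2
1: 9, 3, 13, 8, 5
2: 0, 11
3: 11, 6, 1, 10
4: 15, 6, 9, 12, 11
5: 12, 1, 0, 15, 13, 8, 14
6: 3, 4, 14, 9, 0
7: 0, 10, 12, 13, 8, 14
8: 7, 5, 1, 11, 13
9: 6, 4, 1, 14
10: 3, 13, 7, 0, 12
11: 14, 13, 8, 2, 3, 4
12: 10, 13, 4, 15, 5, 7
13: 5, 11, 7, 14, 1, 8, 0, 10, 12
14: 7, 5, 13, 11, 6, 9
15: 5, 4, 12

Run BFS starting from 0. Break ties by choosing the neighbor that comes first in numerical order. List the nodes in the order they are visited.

0, 2, 5, 6, 7, 10, 13, 11, 1, 8, 12, 14, 15, 3, 4, 9

Visit 0; enqueue 2, 5, 6, 7, 10, 13 → queue [2, 5, 6, 7, 10, 13]
Visit 2; enqueue 11 → queue [5, 6, 7, 10, 13, 11]
Visit 5; enqueue 1, 8, 12, 14, 15 → queue [6, 7, 10, 13, 11, 1, 8, 12, 14, 15]
Visit 6; enqueue 3, 4, 9 → queue [7, 10, 13, 11, 1, 8, 12, 14, 15, 3, 4, 9]
Visit 7 → queue [10, 13, 11, 1, 8, 12, 14, 15, 3, 4, 9]
Visit 10 → queue [13, 11, 1, 8, 12, 14, 15, 3, 4, 9]
Visit 13 → queue [11, 1, 8, 12, 14, 15, 3, 4, 9]
Visit 11 → queue [1, 8, 12, 14, 15, 3, 4, 9]
Visit 1 → queue [8, 12, 14, 15, 3, 4, 9]
Visit 8 → queue [12, 14, 15, 3, 4, 9]
Visit 12 → queue [14, 15, 3, 4, 9]
Visit 14 → queue [15, 3, 4, 9]
Visit 15 → queue [3, 4, 9]
Visit 3 → queue [4, 9]
Visit 4 → queue [9]
Visit 9 → queue []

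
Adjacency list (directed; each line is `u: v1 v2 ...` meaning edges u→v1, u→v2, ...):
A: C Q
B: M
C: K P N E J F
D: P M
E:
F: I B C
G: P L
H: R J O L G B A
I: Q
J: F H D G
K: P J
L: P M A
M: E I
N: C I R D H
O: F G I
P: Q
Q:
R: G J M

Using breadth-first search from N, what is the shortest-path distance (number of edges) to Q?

2

Level 0: N
Level 1: C, D, H, I, R
Level 2: A, B, E, F, G, J, K, L, M, O, P, Q
Q first appears at level 2.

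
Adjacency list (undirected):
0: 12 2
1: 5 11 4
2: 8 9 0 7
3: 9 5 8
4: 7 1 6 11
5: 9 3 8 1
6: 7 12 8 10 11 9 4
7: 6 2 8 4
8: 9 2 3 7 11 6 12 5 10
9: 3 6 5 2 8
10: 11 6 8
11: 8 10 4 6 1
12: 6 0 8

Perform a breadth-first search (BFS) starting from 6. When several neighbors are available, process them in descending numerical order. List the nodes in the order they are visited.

6 -> 12 -> 11 -> 10 -> 9 -> 8 -> 7 -> 4 -> 0 -> 1 -> 5 -> 3 -> 2

Visit 6; enqueue 12, 11, 10, 9, 8, 7, 4 → queue [12, 11, 10, 9, 8, 7, 4]
Visit 12; enqueue 0 → queue [11, 10, 9, 8, 7, 4, 0]
Visit 11; enqueue 1 → queue [10, 9, 8, 7, 4, 0, 1]
Visit 10 → queue [9, 8, 7, 4, 0, 1]
Visit 9; enqueue 5, 3, 2 → queue [8, 7, 4, 0, 1, 5, 3, 2]
Visit 8 → queue [7, 4, 0, 1, 5, 3, 2]
Visit 7 → queue [4, 0, 1, 5, 3, 2]
Visit 4 → queue [0, 1, 5, 3, 2]
Visit 0 → queue [1, 5, 3, 2]
Visit 1 → queue [5, 3, 2]
Visit 5 → queue [3, 2]
Visit 3 → queue [2]
Visit 2 → queue []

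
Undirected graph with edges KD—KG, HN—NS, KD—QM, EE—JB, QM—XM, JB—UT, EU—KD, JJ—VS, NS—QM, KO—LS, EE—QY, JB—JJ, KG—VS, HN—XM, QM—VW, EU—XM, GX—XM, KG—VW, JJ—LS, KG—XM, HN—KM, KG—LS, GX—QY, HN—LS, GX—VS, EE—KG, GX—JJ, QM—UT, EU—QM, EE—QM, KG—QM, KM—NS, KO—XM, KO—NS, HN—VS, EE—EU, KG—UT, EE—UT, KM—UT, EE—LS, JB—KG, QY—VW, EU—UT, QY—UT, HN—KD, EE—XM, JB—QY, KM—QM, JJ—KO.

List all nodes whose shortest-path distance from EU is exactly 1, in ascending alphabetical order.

EE, KD, QM, UT, XM

Level 0: EU
Level 1: EE, KD, QM, UT, XM
Level 2: GX, HN, JB, KG, KM, KO, LS, NS, QY, VW
Level 3: JJ, VS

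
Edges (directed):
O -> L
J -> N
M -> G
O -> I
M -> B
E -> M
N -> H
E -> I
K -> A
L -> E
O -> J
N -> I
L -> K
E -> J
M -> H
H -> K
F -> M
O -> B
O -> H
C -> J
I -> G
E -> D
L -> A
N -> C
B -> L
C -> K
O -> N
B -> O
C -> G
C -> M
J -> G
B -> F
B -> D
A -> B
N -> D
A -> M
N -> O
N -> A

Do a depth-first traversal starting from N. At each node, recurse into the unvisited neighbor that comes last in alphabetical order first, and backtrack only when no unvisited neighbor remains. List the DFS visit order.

Visit N
N → O
O → L
L → K
K → A
A → M
M → H
M → G
M → B
B → F
B → D
L → E
E → J
E → I
N → C

N, O, L, K, A, M, H, G, B, F, D, E, J, I, C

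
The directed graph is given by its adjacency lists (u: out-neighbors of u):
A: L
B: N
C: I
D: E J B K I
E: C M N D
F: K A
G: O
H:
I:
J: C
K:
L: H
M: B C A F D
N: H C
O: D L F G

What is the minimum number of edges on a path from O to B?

2

Level 0: O
Level 1: D, F, G, L
Level 2: A, B, E, H, I, J, K
Level 3: C, M, N
B first appears at level 2.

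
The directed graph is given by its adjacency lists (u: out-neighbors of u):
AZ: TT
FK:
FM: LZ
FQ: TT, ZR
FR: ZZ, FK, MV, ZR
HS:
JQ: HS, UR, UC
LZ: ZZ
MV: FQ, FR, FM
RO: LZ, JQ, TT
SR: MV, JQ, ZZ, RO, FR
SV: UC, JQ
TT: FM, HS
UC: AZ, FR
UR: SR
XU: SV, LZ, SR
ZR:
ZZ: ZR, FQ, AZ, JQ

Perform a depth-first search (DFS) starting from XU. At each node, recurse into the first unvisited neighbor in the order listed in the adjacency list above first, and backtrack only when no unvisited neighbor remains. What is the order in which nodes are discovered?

Visit XU
XU → SV
SV → UC
UC → AZ
AZ → TT
TT → FM
FM → LZ
LZ → ZZ
ZZ → ZR
ZZ → FQ
ZZ → JQ
JQ → HS
JQ → UR
UR → SR
SR → MV
MV → FR
FR → FK
SR → RO

XU, SV, UC, AZ, TT, FM, LZ, ZZ, ZR, FQ, JQ, HS, UR, SR, MV, FR, FK, RO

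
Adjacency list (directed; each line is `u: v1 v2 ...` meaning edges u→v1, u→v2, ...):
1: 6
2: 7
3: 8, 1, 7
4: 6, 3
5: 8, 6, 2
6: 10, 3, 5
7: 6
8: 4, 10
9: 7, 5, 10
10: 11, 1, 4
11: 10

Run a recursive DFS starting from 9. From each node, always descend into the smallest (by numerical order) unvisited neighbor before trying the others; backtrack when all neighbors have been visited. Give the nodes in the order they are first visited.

Visit 9
9 → 5
5 → 2
2 → 7
7 → 6
6 → 3
3 → 1
3 → 8
8 → 4
8 → 10
10 → 11

9 -> 5 -> 2 -> 7 -> 6 -> 3 -> 1 -> 8 -> 4 -> 10 -> 11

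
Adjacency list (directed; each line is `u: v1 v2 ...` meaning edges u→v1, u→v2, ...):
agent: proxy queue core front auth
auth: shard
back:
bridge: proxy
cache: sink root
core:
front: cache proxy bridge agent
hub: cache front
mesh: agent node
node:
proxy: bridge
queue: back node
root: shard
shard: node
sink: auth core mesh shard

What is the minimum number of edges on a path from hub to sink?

Level 0: hub
Level 1: cache, front
Level 2: agent, bridge, proxy, root, sink
Level 3: auth, core, mesh, queue, shard
Level 4: back, node
sink first appears at level 2.

2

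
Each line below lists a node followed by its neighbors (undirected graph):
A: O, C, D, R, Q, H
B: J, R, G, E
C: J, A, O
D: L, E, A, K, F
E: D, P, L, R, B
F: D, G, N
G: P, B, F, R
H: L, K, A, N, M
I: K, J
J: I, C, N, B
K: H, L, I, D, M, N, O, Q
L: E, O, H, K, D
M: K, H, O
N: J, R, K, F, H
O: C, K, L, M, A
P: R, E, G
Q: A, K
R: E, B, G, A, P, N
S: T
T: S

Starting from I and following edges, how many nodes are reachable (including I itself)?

BFS from I visits: I, K, J, Q, O, N, M, L, H, D, C, B, A, R, F, E, G, P
Reachable nodes: 18 of 20 total.

18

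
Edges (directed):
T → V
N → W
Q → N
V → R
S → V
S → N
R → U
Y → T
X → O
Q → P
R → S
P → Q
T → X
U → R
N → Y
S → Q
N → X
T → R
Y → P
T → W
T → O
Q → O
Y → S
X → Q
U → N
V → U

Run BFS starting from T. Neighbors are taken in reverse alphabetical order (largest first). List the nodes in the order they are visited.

T -> X -> W -> V -> R -> O -> Q -> U -> S -> P -> N -> Y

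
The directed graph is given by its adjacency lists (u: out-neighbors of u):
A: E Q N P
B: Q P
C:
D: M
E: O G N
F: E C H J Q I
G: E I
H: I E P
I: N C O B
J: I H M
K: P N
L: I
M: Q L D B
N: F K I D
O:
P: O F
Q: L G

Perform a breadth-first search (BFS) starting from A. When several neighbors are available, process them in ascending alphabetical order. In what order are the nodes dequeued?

Visit A; enqueue E, N, P, Q → queue [E, N, P, Q]
Visit E; enqueue G, O → queue [N, P, Q, G, O]
Visit N; enqueue D, F, I, K → queue [P, Q, G, O, D, F, I, K]
Visit P → queue [Q, G, O, D, F, I, K]
Visit Q; enqueue L → queue [G, O, D, F, I, K, L]
Visit G → queue [O, D, F, I, K, L]
Visit O → queue [D, F, I, K, L]
Visit D; enqueue M → queue [F, I, K, L, M]
Visit F; enqueue C, H, J → queue [I, K, L, M, C, H, J]
Visit I; enqueue B → queue [K, L, M, C, H, J, B]
Visit K → queue [L, M, C, H, J, B]
Visit L → queue [M, C, H, J, B]
Visit M → queue [C, H, J, B]
Visit C → queue [H, J, B]
Visit H → queue [J, B]
Visit J → queue [B]
Visit B → queue []

A, E, N, P, Q, G, O, D, F, I, K, L, M, C, H, J, B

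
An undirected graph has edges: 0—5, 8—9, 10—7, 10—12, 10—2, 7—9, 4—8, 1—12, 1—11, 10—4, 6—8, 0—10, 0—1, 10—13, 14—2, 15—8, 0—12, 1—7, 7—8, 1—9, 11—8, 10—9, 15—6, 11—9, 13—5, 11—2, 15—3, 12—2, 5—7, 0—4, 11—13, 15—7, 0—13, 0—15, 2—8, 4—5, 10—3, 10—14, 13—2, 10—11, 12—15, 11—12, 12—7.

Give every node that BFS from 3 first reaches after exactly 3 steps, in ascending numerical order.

Level 0: 3
Level 1: 10, 15
Level 2: 0, 2, 4, 6, 7, 8, 9, 11, 12, 13, 14
Level 3: 1, 5

1, 5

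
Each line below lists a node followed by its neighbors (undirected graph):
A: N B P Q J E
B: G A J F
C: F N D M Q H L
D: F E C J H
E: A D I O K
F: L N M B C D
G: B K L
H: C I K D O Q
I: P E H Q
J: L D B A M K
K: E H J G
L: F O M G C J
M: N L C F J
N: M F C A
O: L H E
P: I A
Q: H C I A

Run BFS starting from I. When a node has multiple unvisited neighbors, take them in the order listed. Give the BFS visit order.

I P E H Q A D O K C N B J F L G M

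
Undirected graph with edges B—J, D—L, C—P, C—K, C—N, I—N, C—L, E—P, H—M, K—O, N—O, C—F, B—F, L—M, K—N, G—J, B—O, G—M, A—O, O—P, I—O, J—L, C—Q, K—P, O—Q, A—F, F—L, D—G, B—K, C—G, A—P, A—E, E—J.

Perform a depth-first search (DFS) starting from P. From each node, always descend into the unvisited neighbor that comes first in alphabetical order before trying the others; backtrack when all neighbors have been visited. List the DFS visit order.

P → A → E → J → B → F → C → G → D → L → M → H → K → N → I → O → Q

Visit P
P → A
A → E
E → J
J → B
B → F
F → C
C → G
G → D
D → L
L → M
M → H
C → K
K → N
N → I
I → O
O → Q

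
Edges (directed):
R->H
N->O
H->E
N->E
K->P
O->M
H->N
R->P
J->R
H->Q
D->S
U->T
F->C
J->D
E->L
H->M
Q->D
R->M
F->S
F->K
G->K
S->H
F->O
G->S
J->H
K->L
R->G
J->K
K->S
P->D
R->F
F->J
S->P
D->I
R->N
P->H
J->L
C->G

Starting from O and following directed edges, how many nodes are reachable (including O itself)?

BFS from O visits: O, M
Reachable nodes: 2 of 19 total.

2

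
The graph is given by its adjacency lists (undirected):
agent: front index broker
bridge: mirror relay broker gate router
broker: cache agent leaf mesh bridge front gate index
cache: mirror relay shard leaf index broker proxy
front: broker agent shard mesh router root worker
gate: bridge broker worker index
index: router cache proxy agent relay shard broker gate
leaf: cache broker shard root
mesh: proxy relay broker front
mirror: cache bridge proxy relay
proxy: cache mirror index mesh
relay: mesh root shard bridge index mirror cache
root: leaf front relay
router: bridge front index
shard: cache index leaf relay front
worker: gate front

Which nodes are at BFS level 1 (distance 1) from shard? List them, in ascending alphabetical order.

cache, front, index, leaf, relay

Level 0: shard
Level 1: cache, front, index, leaf, relay
Level 2: agent, bridge, broker, gate, mesh, mirror, proxy, root, router, worker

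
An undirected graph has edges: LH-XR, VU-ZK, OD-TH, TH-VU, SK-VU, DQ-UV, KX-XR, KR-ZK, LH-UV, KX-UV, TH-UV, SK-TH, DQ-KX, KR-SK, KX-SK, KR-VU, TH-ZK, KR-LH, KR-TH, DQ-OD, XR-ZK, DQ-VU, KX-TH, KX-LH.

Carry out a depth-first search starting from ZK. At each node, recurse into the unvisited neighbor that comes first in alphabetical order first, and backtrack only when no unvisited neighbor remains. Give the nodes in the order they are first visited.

ZK -> KR -> LH -> KX -> DQ -> OD -> TH -> SK -> VU -> UV -> XR

Visit ZK
ZK → KR
KR → LH
LH → KX
KX → DQ
DQ → OD
OD → TH
TH → SK
SK → VU
TH → UV
KX → XR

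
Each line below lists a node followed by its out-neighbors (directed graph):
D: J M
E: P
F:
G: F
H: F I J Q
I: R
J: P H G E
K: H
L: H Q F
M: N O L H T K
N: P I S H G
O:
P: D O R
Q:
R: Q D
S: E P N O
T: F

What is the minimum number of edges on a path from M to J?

Level 0: M
Level 1: H, K, L, N, O, T
Level 2: F, G, I, J, P, Q, S
Level 3: D, E, R
J first appears at level 2.

2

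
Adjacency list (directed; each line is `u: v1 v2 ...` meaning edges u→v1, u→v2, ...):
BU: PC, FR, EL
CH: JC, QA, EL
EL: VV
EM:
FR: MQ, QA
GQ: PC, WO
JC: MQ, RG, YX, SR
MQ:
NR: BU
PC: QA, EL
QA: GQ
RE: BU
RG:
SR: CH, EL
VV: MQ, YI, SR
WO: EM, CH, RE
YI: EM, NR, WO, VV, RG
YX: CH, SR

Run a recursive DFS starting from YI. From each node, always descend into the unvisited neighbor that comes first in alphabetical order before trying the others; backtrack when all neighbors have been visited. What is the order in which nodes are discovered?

Visit YI
YI → EM
YI → NR
NR → BU
BU → EL
EL → VV
VV → MQ
VV → SR
SR → CH
CH → JC
JC → RG
JC → YX
CH → QA
QA → GQ
GQ → PC
GQ → WO
WO → RE
BU → FR

YI, EM, NR, BU, EL, VV, MQ, SR, CH, JC, RG, YX, QA, GQ, PC, WO, RE, FR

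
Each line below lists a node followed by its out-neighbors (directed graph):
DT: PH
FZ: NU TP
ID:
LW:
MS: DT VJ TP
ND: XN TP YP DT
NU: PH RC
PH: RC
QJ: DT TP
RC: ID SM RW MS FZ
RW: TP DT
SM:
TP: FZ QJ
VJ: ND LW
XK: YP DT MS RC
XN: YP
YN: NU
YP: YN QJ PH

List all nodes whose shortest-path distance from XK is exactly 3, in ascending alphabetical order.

LW, ND, NU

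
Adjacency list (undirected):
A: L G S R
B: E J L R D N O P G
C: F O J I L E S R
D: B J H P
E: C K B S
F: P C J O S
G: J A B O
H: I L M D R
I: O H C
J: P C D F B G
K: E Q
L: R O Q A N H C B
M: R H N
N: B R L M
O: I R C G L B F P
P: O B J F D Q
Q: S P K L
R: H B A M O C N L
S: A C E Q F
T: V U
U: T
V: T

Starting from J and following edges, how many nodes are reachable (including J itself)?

BFS from J visits: J, P, C, D, F, B, G, O, Q, I, L, E, S, R, H, N, A, K, M
Reachable nodes: 19 of 22 total.

19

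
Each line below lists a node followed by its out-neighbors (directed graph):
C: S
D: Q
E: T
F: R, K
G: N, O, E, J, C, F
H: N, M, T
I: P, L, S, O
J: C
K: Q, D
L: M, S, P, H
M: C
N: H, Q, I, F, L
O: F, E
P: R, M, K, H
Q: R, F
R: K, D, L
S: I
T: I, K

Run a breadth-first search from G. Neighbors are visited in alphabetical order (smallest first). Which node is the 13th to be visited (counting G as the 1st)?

I

Visit G; enqueue C, E, F, J, N, O → queue [C, E, F, J, N, O]
Visit C; enqueue S → queue [E, F, J, N, O, S]
Visit E; enqueue T → queue [F, J, N, O, S, T]
Visit F; enqueue K, R → queue [J, N, O, S, T, K, R]
Visit J → queue [N, O, S, T, K, R]
Visit N; enqueue H, I, L, Q → queue [O, S, T, K, R, H, I, L, Q]
Visit O → queue [S, T, K, R, H, I, L, Q]
Visit S → queue [T, K, R, H, I, L, Q]
Visit T → queue [K, R, H, I, L, Q]
Visit K; enqueue D → queue [R, H, I, L, Q, D]
Visit R → queue [H, I, L, Q, D]
Visit H; enqueue M → queue [I, L, Q, D, M]
Visit I; enqueue P → queue [L, Q, D, M, P]
Visit L → queue [Q, D, M, P]
Visit Q → queue [D, M, P]
Visit D → queue [M, P]
Visit M → queue [P]
Visit P → queue []

Visit order: G, C, E, F, J, N, O, S, T, K, R, H, I, L, Q, D, M, P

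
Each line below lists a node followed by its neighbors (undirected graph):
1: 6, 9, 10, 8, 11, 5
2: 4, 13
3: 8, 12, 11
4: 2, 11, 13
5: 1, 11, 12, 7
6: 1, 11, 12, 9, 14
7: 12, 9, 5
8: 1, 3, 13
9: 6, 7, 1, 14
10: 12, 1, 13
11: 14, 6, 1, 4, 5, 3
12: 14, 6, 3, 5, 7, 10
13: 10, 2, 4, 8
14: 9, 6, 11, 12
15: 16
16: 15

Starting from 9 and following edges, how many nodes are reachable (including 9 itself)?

14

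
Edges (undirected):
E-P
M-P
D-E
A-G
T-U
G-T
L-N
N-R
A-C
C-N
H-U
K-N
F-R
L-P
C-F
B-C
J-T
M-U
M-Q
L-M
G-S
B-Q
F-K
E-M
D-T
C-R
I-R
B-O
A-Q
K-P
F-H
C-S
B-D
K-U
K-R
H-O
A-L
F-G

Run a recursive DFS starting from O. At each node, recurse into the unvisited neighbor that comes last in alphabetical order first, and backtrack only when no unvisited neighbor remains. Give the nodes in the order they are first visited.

Visit O
O → H
H → U
U → T
T → J
T → G
G → S
S → C
C → R
R → N
N → L
L → P
P → M
M → Q
Q → B
B → D
D → E
Q → A
P → K
K → F
R → I

O -> H -> U -> T -> J -> G -> S -> C -> R -> N -> L -> P -> M -> Q -> B -> D -> E -> A -> K -> F -> I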